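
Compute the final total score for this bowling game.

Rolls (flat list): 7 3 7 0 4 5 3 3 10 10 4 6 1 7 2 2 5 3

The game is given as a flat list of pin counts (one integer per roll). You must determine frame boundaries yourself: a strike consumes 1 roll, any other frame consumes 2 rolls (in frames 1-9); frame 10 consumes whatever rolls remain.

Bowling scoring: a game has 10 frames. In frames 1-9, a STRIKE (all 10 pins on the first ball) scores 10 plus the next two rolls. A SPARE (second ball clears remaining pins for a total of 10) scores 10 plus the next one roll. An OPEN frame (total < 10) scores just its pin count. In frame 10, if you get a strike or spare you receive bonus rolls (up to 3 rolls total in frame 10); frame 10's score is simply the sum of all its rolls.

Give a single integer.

Answer: 114

Derivation:
Frame 1: SPARE (7+3=10). 10 + next roll (7) = 17. Cumulative: 17
Frame 2: OPEN (7+0=7). Cumulative: 24
Frame 3: OPEN (4+5=9). Cumulative: 33
Frame 4: OPEN (3+3=6). Cumulative: 39
Frame 5: STRIKE. 10 + next two rolls (10+4) = 24. Cumulative: 63
Frame 6: STRIKE. 10 + next two rolls (4+6) = 20. Cumulative: 83
Frame 7: SPARE (4+6=10). 10 + next roll (1) = 11. Cumulative: 94
Frame 8: OPEN (1+7=8). Cumulative: 102
Frame 9: OPEN (2+2=4). Cumulative: 106
Frame 10: OPEN. Sum of all frame-10 rolls (5+3) = 8. Cumulative: 114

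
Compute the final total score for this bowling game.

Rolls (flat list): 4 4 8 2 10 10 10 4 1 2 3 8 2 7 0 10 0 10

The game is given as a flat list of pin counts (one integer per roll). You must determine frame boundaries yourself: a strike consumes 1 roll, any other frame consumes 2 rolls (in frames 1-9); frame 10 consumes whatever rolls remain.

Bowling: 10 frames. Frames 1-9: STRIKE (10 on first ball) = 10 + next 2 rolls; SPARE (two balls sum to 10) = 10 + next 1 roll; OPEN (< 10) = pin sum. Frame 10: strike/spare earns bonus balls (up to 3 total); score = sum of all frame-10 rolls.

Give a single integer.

Answer: 151

Derivation:
Frame 1: OPEN (4+4=8). Cumulative: 8
Frame 2: SPARE (8+2=10). 10 + next roll (10) = 20. Cumulative: 28
Frame 3: STRIKE. 10 + next two rolls (10+10) = 30. Cumulative: 58
Frame 4: STRIKE. 10 + next two rolls (10+4) = 24. Cumulative: 82
Frame 5: STRIKE. 10 + next two rolls (4+1) = 15. Cumulative: 97
Frame 6: OPEN (4+1=5). Cumulative: 102
Frame 7: OPEN (2+3=5). Cumulative: 107
Frame 8: SPARE (8+2=10). 10 + next roll (7) = 17. Cumulative: 124
Frame 9: OPEN (7+0=7). Cumulative: 131
Frame 10: STRIKE. Sum of all frame-10 rolls (10+0+10) = 20. Cumulative: 151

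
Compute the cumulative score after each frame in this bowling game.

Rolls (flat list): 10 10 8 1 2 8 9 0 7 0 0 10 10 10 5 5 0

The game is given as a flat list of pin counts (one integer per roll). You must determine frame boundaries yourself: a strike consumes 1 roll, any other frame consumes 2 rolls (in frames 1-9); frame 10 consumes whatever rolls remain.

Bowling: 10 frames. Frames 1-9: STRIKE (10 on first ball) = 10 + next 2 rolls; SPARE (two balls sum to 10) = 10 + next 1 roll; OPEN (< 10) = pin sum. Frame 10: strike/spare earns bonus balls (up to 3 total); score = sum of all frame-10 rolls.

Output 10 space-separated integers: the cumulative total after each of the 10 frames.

Frame 1: STRIKE. 10 + next two rolls (10+8) = 28. Cumulative: 28
Frame 2: STRIKE. 10 + next two rolls (8+1) = 19. Cumulative: 47
Frame 3: OPEN (8+1=9). Cumulative: 56
Frame 4: SPARE (2+8=10). 10 + next roll (9) = 19. Cumulative: 75
Frame 5: OPEN (9+0=9). Cumulative: 84
Frame 6: OPEN (7+0=7). Cumulative: 91
Frame 7: SPARE (0+10=10). 10 + next roll (10) = 20. Cumulative: 111
Frame 8: STRIKE. 10 + next two rolls (10+5) = 25. Cumulative: 136
Frame 9: STRIKE. 10 + next two rolls (5+5) = 20. Cumulative: 156
Frame 10: SPARE. Sum of all frame-10 rolls (5+5+0) = 10. Cumulative: 166

Answer: 28 47 56 75 84 91 111 136 156 166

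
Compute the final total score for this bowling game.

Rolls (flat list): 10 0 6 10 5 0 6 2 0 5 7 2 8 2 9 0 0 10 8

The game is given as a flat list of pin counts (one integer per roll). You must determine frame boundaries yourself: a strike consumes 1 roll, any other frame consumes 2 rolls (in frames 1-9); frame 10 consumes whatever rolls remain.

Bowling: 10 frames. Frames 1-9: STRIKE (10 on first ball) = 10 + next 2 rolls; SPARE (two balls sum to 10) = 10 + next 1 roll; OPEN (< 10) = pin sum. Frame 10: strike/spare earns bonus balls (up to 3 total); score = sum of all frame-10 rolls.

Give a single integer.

Frame 1: STRIKE. 10 + next two rolls (0+6) = 16. Cumulative: 16
Frame 2: OPEN (0+6=6). Cumulative: 22
Frame 3: STRIKE. 10 + next two rolls (5+0) = 15. Cumulative: 37
Frame 4: OPEN (5+0=5). Cumulative: 42
Frame 5: OPEN (6+2=8). Cumulative: 50
Frame 6: OPEN (0+5=5). Cumulative: 55
Frame 7: OPEN (7+2=9). Cumulative: 64
Frame 8: SPARE (8+2=10). 10 + next roll (9) = 19. Cumulative: 83
Frame 9: OPEN (9+0=9). Cumulative: 92
Frame 10: SPARE. Sum of all frame-10 rolls (0+10+8) = 18. Cumulative: 110

Answer: 110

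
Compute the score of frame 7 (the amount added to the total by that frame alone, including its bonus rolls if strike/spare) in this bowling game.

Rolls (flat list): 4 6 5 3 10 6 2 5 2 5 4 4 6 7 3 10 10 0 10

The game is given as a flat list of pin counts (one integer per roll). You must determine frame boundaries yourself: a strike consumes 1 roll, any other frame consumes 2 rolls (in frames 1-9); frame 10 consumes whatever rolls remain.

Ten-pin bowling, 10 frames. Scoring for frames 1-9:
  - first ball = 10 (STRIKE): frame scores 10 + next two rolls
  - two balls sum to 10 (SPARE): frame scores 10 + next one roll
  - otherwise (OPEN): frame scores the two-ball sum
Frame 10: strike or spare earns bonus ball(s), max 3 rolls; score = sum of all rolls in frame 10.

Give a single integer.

Answer: 17

Derivation:
Frame 1: SPARE (4+6=10). 10 + next roll (5) = 15. Cumulative: 15
Frame 2: OPEN (5+3=8). Cumulative: 23
Frame 3: STRIKE. 10 + next two rolls (6+2) = 18. Cumulative: 41
Frame 4: OPEN (6+2=8). Cumulative: 49
Frame 5: OPEN (5+2=7). Cumulative: 56
Frame 6: OPEN (5+4=9). Cumulative: 65
Frame 7: SPARE (4+6=10). 10 + next roll (7) = 17. Cumulative: 82
Frame 8: SPARE (7+3=10). 10 + next roll (10) = 20. Cumulative: 102
Frame 9: STRIKE. 10 + next two rolls (10+0) = 20. Cumulative: 122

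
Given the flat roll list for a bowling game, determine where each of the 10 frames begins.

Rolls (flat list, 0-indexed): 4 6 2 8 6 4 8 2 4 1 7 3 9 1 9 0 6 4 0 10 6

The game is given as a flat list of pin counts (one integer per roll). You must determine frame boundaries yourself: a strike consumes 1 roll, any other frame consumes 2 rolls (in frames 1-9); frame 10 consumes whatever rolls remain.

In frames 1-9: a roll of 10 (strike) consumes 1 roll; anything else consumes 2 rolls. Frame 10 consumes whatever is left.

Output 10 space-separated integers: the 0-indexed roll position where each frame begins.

Answer: 0 2 4 6 8 10 12 14 16 18

Derivation:
Frame 1 starts at roll index 0: rolls=4,6 (sum=10), consumes 2 rolls
Frame 2 starts at roll index 2: rolls=2,8 (sum=10), consumes 2 rolls
Frame 3 starts at roll index 4: rolls=6,4 (sum=10), consumes 2 rolls
Frame 4 starts at roll index 6: rolls=8,2 (sum=10), consumes 2 rolls
Frame 5 starts at roll index 8: rolls=4,1 (sum=5), consumes 2 rolls
Frame 6 starts at roll index 10: rolls=7,3 (sum=10), consumes 2 rolls
Frame 7 starts at roll index 12: rolls=9,1 (sum=10), consumes 2 rolls
Frame 8 starts at roll index 14: rolls=9,0 (sum=9), consumes 2 rolls
Frame 9 starts at roll index 16: rolls=6,4 (sum=10), consumes 2 rolls
Frame 10 starts at roll index 18: 3 remaining rolls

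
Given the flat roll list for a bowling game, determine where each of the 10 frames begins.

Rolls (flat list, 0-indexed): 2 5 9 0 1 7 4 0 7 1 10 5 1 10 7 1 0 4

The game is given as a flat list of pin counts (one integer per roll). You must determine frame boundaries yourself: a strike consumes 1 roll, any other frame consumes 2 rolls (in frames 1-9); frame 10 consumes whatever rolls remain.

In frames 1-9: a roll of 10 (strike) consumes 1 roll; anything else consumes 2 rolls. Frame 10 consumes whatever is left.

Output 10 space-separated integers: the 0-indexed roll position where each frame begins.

Answer: 0 2 4 6 8 10 11 13 14 16

Derivation:
Frame 1 starts at roll index 0: rolls=2,5 (sum=7), consumes 2 rolls
Frame 2 starts at roll index 2: rolls=9,0 (sum=9), consumes 2 rolls
Frame 3 starts at roll index 4: rolls=1,7 (sum=8), consumes 2 rolls
Frame 4 starts at roll index 6: rolls=4,0 (sum=4), consumes 2 rolls
Frame 5 starts at roll index 8: rolls=7,1 (sum=8), consumes 2 rolls
Frame 6 starts at roll index 10: roll=10 (strike), consumes 1 roll
Frame 7 starts at roll index 11: rolls=5,1 (sum=6), consumes 2 rolls
Frame 8 starts at roll index 13: roll=10 (strike), consumes 1 roll
Frame 9 starts at roll index 14: rolls=7,1 (sum=8), consumes 2 rolls
Frame 10 starts at roll index 16: 2 remaining rolls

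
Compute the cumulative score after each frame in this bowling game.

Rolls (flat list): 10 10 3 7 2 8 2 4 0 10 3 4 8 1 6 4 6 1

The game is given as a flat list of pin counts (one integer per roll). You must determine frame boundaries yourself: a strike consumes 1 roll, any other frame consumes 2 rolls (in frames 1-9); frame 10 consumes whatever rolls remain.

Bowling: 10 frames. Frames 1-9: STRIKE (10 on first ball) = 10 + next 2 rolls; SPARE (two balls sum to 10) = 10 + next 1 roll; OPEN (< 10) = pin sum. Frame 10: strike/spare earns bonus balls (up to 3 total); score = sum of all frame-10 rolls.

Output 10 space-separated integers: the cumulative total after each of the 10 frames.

Frame 1: STRIKE. 10 + next two rolls (10+3) = 23. Cumulative: 23
Frame 2: STRIKE. 10 + next two rolls (3+7) = 20. Cumulative: 43
Frame 3: SPARE (3+7=10). 10 + next roll (2) = 12. Cumulative: 55
Frame 4: SPARE (2+8=10). 10 + next roll (2) = 12. Cumulative: 67
Frame 5: OPEN (2+4=6). Cumulative: 73
Frame 6: SPARE (0+10=10). 10 + next roll (3) = 13. Cumulative: 86
Frame 7: OPEN (3+4=7). Cumulative: 93
Frame 8: OPEN (8+1=9). Cumulative: 102
Frame 9: SPARE (6+4=10). 10 + next roll (6) = 16. Cumulative: 118
Frame 10: OPEN. Sum of all frame-10 rolls (6+1) = 7. Cumulative: 125

Answer: 23 43 55 67 73 86 93 102 118 125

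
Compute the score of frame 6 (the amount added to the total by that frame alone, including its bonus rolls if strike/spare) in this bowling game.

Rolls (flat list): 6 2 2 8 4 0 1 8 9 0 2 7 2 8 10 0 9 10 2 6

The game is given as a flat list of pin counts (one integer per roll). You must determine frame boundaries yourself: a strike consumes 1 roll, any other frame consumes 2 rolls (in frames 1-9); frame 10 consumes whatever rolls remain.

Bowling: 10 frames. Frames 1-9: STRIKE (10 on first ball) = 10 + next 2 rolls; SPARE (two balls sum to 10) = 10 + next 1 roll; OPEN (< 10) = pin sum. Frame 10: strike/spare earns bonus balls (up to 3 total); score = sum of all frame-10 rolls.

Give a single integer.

Answer: 9

Derivation:
Frame 1: OPEN (6+2=8). Cumulative: 8
Frame 2: SPARE (2+8=10). 10 + next roll (4) = 14. Cumulative: 22
Frame 3: OPEN (4+0=4). Cumulative: 26
Frame 4: OPEN (1+8=9). Cumulative: 35
Frame 5: OPEN (9+0=9). Cumulative: 44
Frame 6: OPEN (2+7=9). Cumulative: 53
Frame 7: SPARE (2+8=10). 10 + next roll (10) = 20. Cumulative: 73
Frame 8: STRIKE. 10 + next two rolls (0+9) = 19. Cumulative: 92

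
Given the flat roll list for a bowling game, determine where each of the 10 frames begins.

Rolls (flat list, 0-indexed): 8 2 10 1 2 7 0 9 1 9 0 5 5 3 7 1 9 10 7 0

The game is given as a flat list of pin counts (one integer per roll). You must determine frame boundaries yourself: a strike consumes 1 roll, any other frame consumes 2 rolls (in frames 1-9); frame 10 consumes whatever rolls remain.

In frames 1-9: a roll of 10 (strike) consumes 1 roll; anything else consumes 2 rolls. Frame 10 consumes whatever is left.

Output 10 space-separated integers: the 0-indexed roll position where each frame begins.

Answer: 0 2 3 5 7 9 11 13 15 17

Derivation:
Frame 1 starts at roll index 0: rolls=8,2 (sum=10), consumes 2 rolls
Frame 2 starts at roll index 2: roll=10 (strike), consumes 1 roll
Frame 3 starts at roll index 3: rolls=1,2 (sum=3), consumes 2 rolls
Frame 4 starts at roll index 5: rolls=7,0 (sum=7), consumes 2 rolls
Frame 5 starts at roll index 7: rolls=9,1 (sum=10), consumes 2 rolls
Frame 6 starts at roll index 9: rolls=9,0 (sum=9), consumes 2 rolls
Frame 7 starts at roll index 11: rolls=5,5 (sum=10), consumes 2 rolls
Frame 8 starts at roll index 13: rolls=3,7 (sum=10), consumes 2 rolls
Frame 9 starts at roll index 15: rolls=1,9 (sum=10), consumes 2 rolls
Frame 10 starts at roll index 17: 3 remaining rolls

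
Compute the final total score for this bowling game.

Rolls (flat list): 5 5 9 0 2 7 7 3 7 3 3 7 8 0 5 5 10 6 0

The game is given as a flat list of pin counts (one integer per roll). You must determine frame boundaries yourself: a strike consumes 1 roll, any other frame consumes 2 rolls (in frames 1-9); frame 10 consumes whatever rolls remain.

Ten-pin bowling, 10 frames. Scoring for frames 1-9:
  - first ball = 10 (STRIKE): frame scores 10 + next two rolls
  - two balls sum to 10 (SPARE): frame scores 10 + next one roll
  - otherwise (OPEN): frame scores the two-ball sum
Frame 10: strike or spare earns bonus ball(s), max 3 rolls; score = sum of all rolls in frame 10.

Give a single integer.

Answer: 135

Derivation:
Frame 1: SPARE (5+5=10). 10 + next roll (9) = 19. Cumulative: 19
Frame 2: OPEN (9+0=9). Cumulative: 28
Frame 3: OPEN (2+7=9). Cumulative: 37
Frame 4: SPARE (7+3=10). 10 + next roll (7) = 17. Cumulative: 54
Frame 5: SPARE (7+3=10). 10 + next roll (3) = 13. Cumulative: 67
Frame 6: SPARE (3+7=10). 10 + next roll (8) = 18. Cumulative: 85
Frame 7: OPEN (8+0=8). Cumulative: 93
Frame 8: SPARE (5+5=10). 10 + next roll (10) = 20. Cumulative: 113
Frame 9: STRIKE. 10 + next two rolls (6+0) = 16. Cumulative: 129
Frame 10: OPEN. Sum of all frame-10 rolls (6+0) = 6. Cumulative: 135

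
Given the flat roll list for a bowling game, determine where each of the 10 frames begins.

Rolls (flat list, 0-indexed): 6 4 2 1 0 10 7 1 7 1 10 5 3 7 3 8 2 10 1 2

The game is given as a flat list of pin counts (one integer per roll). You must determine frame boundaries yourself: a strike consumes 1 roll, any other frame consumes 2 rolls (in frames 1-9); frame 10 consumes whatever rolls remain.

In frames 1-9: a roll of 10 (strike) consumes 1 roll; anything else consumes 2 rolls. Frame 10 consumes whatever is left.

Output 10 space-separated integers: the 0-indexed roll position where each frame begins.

Frame 1 starts at roll index 0: rolls=6,4 (sum=10), consumes 2 rolls
Frame 2 starts at roll index 2: rolls=2,1 (sum=3), consumes 2 rolls
Frame 3 starts at roll index 4: rolls=0,10 (sum=10), consumes 2 rolls
Frame 4 starts at roll index 6: rolls=7,1 (sum=8), consumes 2 rolls
Frame 5 starts at roll index 8: rolls=7,1 (sum=8), consumes 2 rolls
Frame 6 starts at roll index 10: roll=10 (strike), consumes 1 roll
Frame 7 starts at roll index 11: rolls=5,3 (sum=8), consumes 2 rolls
Frame 8 starts at roll index 13: rolls=7,3 (sum=10), consumes 2 rolls
Frame 9 starts at roll index 15: rolls=8,2 (sum=10), consumes 2 rolls
Frame 10 starts at roll index 17: 3 remaining rolls

Answer: 0 2 4 6 8 10 11 13 15 17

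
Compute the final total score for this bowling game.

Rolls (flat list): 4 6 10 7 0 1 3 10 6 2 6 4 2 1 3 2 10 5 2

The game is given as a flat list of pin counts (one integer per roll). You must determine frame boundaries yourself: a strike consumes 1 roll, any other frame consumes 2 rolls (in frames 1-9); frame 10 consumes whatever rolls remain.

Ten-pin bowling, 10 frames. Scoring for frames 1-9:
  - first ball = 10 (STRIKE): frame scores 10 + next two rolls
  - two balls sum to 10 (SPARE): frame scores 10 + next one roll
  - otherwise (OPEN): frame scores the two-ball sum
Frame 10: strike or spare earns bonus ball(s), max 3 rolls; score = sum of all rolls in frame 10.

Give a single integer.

Answer: 111

Derivation:
Frame 1: SPARE (4+6=10). 10 + next roll (10) = 20. Cumulative: 20
Frame 2: STRIKE. 10 + next two rolls (7+0) = 17. Cumulative: 37
Frame 3: OPEN (7+0=7). Cumulative: 44
Frame 4: OPEN (1+3=4). Cumulative: 48
Frame 5: STRIKE. 10 + next two rolls (6+2) = 18. Cumulative: 66
Frame 6: OPEN (6+2=8). Cumulative: 74
Frame 7: SPARE (6+4=10). 10 + next roll (2) = 12. Cumulative: 86
Frame 8: OPEN (2+1=3). Cumulative: 89
Frame 9: OPEN (3+2=5). Cumulative: 94
Frame 10: STRIKE. Sum of all frame-10 rolls (10+5+2) = 17. Cumulative: 111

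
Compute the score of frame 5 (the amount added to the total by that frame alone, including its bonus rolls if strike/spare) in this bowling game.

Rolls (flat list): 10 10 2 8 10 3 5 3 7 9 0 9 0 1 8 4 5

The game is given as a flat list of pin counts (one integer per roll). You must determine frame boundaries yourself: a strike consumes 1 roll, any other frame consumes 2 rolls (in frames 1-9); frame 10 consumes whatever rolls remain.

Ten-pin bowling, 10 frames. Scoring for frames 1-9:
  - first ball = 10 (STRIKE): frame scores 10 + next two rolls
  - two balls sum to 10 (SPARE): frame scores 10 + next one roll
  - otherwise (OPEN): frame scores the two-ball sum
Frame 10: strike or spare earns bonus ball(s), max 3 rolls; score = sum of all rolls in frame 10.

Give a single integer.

Frame 1: STRIKE. 10 + next two rolls (10+2) = 22. Cumulative: 22
Frame 2: STRIKE. 10 + next two rolls (2+8) = 20. Cumulative: 42
Frame 3: SPARE (2+8=10). 10 + next roll (10) = 20. Cumulative: 62
Frame 4: STRIKE. 10 + next two rolls (3+5) = 18. Cumulative: 80
Frame 5: OPEN (3+5=8). Cumulative: 88
Frame 6: SPARE (3+7=10). 10 + next roll (9) = 19. Cumulative: 107
Frame 7: OPEN (9+0=9). Cumulative: 116

Answer: 8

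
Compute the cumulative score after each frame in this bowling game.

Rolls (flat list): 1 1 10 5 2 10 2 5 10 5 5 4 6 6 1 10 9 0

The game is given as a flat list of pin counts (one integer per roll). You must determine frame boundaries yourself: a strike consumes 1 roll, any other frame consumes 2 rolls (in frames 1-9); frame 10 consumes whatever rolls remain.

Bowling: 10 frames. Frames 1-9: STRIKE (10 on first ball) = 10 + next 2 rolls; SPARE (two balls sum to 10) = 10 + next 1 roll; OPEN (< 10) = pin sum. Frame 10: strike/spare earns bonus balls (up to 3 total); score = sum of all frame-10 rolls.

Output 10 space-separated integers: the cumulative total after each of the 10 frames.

Frame 1: OPEN (1+1=2). Cumulative: 2
Frame 2: STRIKE. 10 + next two rolls (5+2) = 17. Cumulative: 19
Frame 3: OPEN (5+2=7). Cumulative: 26
Frame 4: STRIKE. 10 + next two rolls (2+5) = 17. Cumulative: 43
Frame 5: OPEN (2+5=7). Cumulative: 50
Frame 6: STRIKE. 10 + next two rolls (5+5) = 20. Cumulative: 70
Frame 7: SPARE (5+5=10). 10 + next roll (4) = 14. Cumulative: 84
Frame 8: SPARE (4+6=10). 10 + next roll (6) = 16. Cumulative: 100
Frame 9: OPEN (6+1=7). Cumulative: 107
Frame 10: STRIKE. Sum of all frame-10 rolls (10+9+0) = 19. Cumulative: 126

Answer: 2 19 26 43 50 70 84 100 107 126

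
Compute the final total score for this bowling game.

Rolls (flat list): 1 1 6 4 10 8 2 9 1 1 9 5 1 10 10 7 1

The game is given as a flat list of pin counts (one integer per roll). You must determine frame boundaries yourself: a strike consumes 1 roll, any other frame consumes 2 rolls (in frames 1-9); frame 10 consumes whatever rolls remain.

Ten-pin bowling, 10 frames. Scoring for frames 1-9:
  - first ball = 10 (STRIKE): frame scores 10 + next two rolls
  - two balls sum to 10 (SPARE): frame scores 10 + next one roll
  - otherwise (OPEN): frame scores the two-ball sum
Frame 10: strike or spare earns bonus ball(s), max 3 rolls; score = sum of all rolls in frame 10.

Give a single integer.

Frame 1: OPEN (1+1=2). Cumulative: 2
Frame 2: SPARE (6+4=10). 10 + next roll (10) = 20. Cumulative: 22
Frame 3: STRIKE. 10 + next two rolls (8+2) = 20. Cumulative: 42
Frame 4: SPARE (8+2=10). 10 + next roll (9) = 19. Cumulative: 61
Frame 5: SPARE (9+1=10). 10 + next roll (1) = 11. Cumulative: 72
Frame 6: SPARE (1+9=10). 10 + next roll (5) = 15. Cumulative: 87
Frame 7: OPEN (5+1=6). Cumulative: 93
Frame 8: STRIKE. 10 + next two rolls (10+7) = 27. Cumulative: 120
Frame 9: STRIKE. 10 + next two rolls (7+1) = 18. Cumulative: 138
Frame 10: OPEN. Sum of all frame-10 rolls (7+1) = 8. Cumulative: 146

Answer: 146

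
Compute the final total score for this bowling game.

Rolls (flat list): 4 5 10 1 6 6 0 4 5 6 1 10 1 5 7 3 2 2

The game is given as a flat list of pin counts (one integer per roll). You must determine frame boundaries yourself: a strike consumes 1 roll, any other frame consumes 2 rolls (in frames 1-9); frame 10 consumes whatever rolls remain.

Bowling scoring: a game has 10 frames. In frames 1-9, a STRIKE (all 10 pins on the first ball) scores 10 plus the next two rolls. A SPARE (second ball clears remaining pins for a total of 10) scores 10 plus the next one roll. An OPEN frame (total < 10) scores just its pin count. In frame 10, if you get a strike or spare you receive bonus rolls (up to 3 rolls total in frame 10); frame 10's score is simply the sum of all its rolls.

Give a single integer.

Frame 1: OPEN (4+5=9). Cumulative: 9
Frame 2: STRIKE. 10 + next two rolls (1+6) = 17. Cumulative: 26
Frame 3: OPEN (1+6=7). Cumulative: 33
Frame 4: OPEN (6+0=6). Cumulative: 39
Frame 5: OPEN (4+5=9). Cumulative: 48
Frame 6: OPEN (6+1=7). Cumulative: 55
Frame 7: STRIKE. 10 + next two rolls (1+5) = 16. Cumulative: 71
Frame 8: OPEN (1+5=6). Cumulative: 77
Frame 9: SPARE (7+3=10). 10 + next roll (2) = 12. Cumulative: 89
Frame 10: OPEN. Sum of all frame-10 rolls (2+2) = 4. Cumulative: 93

Answer: 93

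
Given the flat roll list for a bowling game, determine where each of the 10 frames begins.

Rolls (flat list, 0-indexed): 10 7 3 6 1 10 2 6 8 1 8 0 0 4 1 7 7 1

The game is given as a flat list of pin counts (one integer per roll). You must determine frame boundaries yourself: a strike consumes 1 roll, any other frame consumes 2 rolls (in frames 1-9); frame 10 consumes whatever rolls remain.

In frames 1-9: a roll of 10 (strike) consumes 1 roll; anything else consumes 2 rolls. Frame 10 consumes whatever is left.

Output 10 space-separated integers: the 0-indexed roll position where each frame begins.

Frame 1 starts at roll index 0: roll=10 (strike), consumes 1 roll
Frame 2 starts at roll index 1: rolls=7,3 (sum=10), consumes 2 rolls
Frame 3 starts at roll index 3: rolls=6,1 (sum=7), consumes 2 rolls
Frame 4 starts at roll index 5: roll=10 (strike), consumes 1 roll
Frame 5 starts at roll index 6: rolls=2,6 (sum=8), consumes 2 rolls
Frame 6 starts at roll index 8: rolls=8,1 (sum=9), consumes 2 rolls
Frame 7 starts at roll index 10: rolls=8,0 (sum=8), consumes 2 rolls
Frame 8 starts at roll index 12: rolls=0,4 (sum=4), consumes 2 rolls
Frame 9 starts at roll index 14: rolls=1,7 (sum=8), consumes 2 rolls
Frame 10 starts at roll index 16: 2 remaining rolls

Answer: 0 1 3 5 6 8 10 12 14 16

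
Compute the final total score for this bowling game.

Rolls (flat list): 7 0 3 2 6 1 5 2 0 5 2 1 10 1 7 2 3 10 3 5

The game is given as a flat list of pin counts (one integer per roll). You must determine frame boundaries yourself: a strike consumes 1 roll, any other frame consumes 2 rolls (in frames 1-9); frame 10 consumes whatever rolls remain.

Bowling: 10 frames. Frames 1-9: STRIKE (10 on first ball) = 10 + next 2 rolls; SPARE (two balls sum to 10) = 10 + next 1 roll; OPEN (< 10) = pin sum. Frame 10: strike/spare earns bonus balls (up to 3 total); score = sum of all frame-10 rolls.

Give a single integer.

Frame 1: OPEN (7+0=7). Cumulative: 7
Frame 2: OPEN (3+2=5). Cumulative: 12
Frame 3: OPEN (6+1=7). Cumulative: 19
Frame 4: OPEN (5+2=7). Cumulative: 26
Frame 5: OPEN (0+5=5). Cumulative: 31
Frame 6: OPEN (2+1=3). Cumulative: 34
Frame 7: STRIKE. 10 + next two rolls (1+7) = 18. Cumulative: 52
Frame 8: OPEN (1+7=8). Cumulative: 60
Frame 9: OPEN (2+3=5). Cumulative: 65
Frame 10: STRIKE. Sum of all frame-10 rolls (10+3+5) = 18. Cumulative: 83

Answer: 83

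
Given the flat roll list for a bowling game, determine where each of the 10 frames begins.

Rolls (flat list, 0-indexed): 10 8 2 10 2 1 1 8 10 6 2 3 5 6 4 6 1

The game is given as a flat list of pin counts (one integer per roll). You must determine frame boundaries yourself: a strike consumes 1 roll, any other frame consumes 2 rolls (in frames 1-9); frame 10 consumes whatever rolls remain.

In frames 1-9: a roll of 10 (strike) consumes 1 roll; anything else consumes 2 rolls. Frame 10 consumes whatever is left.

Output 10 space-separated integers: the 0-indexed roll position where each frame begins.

Answer: 0 1 3 4 6 8 9 11 13 15

Derivation:
Frame 1 starts at roll index 0: roll=10 (strike), consumes 1 roll
Frame 2 starts at roll index 1: rolls=8,2 (sum=10), consumes 2 rolls
Frame 3 starts at roll index 3: roll=10 (strike), consumes 1 roll
Frame 4 starts at roll index 4: rolls=2,1 (sum=3), consumes 2 rolls
Frame 5 starts at roll index 6: rolls=1,8 (sum=9), consumes 2 rolls
Frame 6 starts at roll index 8: roll=10 (strike), consumes 1 roll
Frame 7 starts at roll index 9: rolls=6,2 (sum=8), consumes 2 rolls
Frame 8 starts at roll index 11: rolls=3,5 (sum=8), consumes 2 rolls
Frame 9 starts at roll index 13: rolls=6,4 (sum=10), consumes 2 rolls
Frame 10 starts at roll index 15: 2 remaining rolls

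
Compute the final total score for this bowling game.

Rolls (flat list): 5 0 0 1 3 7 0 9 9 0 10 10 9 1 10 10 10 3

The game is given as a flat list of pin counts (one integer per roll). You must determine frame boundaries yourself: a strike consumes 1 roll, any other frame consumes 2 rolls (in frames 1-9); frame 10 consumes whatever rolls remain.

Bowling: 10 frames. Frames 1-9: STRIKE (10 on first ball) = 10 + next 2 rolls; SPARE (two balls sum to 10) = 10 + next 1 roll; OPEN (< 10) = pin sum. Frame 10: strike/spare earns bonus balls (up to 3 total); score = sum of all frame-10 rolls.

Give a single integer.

Frame 1: OPEN (5+0=5). Cumulative: 5
Frame 2: OPEN (0+1=1). Cumulative: 6
Frame 3: SPARE (3+7=10). 10 + next roll (0) = 10. Cumulative: 16
Frame 4: OPEN (0+9=9). Cumulative: 25
Frame 5: OPEN (9+0=9). Cumulative: 34
Frame 6: STRIKE. 10 + next two rolls (10+9) = 29. Cumulative: 63
Frame 7: STRIKE. 10 + next two rolls (9+1) = 20. Cumulative: 83
Frame 8: SPARE (9+1=10). 10 + next roll (10) = 20. Cumulative: 103
Frame 9: STRIKE. 10 + next two rolls (10+10) = 30. Cumulative: 133
Frame 10: STRIKE. Sum of all frame-10 rolls (10+10+3) = 23. Cumulative: 156

Answer: 156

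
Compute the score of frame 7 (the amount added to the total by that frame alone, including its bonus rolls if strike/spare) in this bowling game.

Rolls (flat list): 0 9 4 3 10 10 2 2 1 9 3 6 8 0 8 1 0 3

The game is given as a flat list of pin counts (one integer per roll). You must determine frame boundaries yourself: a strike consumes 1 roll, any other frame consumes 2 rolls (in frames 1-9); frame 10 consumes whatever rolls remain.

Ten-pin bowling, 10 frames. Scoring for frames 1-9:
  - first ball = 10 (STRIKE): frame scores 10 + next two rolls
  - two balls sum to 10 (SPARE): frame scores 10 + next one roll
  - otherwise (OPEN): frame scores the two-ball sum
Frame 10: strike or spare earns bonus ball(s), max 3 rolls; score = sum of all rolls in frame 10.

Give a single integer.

Frame 1: OPEN (0+9=9). Cumulative: 9
Frame 2: OPEN (4+3=7). Cumulative: 16
Frame 3: STRIKE. 10 + next two rolls (10+2) = 22. Cumulative: 38
Frame 4: STRIKE. 10 + next two rolls (2+2) = 14. Cumulative: 52
Frame 5: OPEN (2+2=4). Cumulative: 56
Frame 6: SPARE (1+9=10). 10 + next roll (3) = 13. Cumulative: 69
Frame 7: OPEN (3+6=9). Cumulative: 78
Frame 8: OPEN (8+0=8). Cumulative: 86
Frame 9: OPEN (8+1=9). Cumulative: 95

Answer: 9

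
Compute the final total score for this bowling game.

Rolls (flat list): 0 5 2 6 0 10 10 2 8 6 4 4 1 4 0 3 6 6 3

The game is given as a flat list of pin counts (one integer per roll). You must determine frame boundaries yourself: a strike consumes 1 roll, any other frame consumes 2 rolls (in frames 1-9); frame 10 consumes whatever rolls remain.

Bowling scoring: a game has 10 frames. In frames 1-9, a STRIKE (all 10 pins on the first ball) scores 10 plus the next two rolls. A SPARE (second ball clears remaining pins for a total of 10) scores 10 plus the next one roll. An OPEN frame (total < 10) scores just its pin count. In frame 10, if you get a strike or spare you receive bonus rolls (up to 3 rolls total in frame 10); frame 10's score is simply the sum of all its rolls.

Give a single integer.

Answer: 110

Derivation:
Frame 1: OPEN (0+5=5). Cumulative: 5
Frame 2: OPEN (2+6=8). Cumulative: 13
Frame 3: SPARE (0+10=10). 10 + next roll (10) = 20. Cumulative: 33
Frame 4: STRIKE. 10 + next two rolls (2+8) = 20. Cumulative: 53
Frame 5: SPARE (2+8=10). 10 + next roll (6) = 16. Cumulative: 69
Frame 6: SPARE (6+4=10). 10 + next roll (4) = 14. Cumulative: 83
Frame 7: OPEN (4+1=5). Cumulative: 88
Frame 8: OPEN (4+0=4). Cumulative: 92
Frame 9: OPEN (3+6=9). Cumulative: 101
Frame 10: OPEN. Sum of all frame-10 rolls (6+3) = 9. Cumulative: 110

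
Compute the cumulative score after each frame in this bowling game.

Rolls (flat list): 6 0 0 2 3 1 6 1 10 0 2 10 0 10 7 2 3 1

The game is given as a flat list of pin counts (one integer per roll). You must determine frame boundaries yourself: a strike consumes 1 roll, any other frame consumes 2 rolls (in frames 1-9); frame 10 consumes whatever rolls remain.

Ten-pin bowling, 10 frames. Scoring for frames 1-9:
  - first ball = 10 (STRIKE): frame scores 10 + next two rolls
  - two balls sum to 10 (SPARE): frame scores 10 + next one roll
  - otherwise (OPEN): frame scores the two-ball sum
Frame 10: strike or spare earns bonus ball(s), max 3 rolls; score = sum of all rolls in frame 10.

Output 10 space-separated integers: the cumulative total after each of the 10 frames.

Answer: 6 8 12 19 31 33 53 70 79 83

Derivation:
Frame 1: OPEN (6+0=6). Cumulative: 6
Frame 2: OPEN (0+2=2). Cumulative: 8
Frame 3: OPEN (3+1=4). Cumulative: 12
Frame 4: OPEN (6+1=7). Cumulative: 19
Frame 5: STRIKE. 10 + next two rolls (0+2) = 12. Cumulative: 31
Frame 6: OPEN (0+2=2). Cumulative: 33
Frame 7: STRIKE. 10 + next two rolls (0+10) = 20. Cumulative: 53
Frame 8: SPARE (0+10=10). 10 + next roll (7) = 17. Cumulative: 70
Frame 9: OPEN (7+2=9). Cumulative: 79
Frame 10: OPEN. Sum of all frame-10 rolls (3+1) = 4. Cumulative: 83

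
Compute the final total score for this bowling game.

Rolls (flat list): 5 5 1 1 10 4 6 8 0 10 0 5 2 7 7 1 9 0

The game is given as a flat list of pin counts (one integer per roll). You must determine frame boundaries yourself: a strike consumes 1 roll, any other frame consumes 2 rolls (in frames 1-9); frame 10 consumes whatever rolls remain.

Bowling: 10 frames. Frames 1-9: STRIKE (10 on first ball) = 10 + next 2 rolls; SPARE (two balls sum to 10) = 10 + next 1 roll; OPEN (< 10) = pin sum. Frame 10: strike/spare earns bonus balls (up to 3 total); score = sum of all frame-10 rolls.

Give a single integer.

Frame 1: SPARE (5+5=10). 10 + next roll (1) = 11. Cumulative: 11
Frame 2: OPEN (1+1=2). Cumulative: 13
Frame 3: STRIKE. 10 + next two rolls (4+6) = 20. Cumulative: 33
Frame 4: SPARE (4+6=10). 10 + next roll (8) = 18. Cumulative: 51
Frame 5: OPEN (8+0=8). Cumulative: 59
Frame 6: STRIKE. 10 + next two rolls (0+5) = 15. Cumulative: 74
Frame 7: OPEN (0+5=5). Cumulative: 79
Frame 8: OPEN (2+7=9). Cumulative: 88
Frame 9: OPEN (7+1=8). Cumulative: 96
Frame 10: OPEN. Sum of all frame-10 rolls (9+0) = 9. Cumulative: 105

Answer: 105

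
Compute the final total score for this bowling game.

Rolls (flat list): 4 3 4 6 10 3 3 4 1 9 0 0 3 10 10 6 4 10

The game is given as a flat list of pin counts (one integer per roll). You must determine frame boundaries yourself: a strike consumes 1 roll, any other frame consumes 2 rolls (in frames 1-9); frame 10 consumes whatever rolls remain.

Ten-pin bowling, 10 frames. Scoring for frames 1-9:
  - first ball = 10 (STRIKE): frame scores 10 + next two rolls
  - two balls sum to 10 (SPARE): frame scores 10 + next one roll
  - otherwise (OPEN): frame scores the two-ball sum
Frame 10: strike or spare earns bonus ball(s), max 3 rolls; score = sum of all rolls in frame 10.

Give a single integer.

Answer: 132

Derivation:
Frame 1: OPEN (4+3=7). Cumulative: 7
Frame 2: SPARE (4+6=10). 10 + next roll (10) = 20. Cumulative: 27
Frame 3: STRIKE. 10 + next two rolls (3+3) = 16. Cumulative: 43
Frame 4: OPEN (3+3=6). Cumulative: 49
Frame 5: OPEN (4+1=5). Cumulative: 54
Frame 6: OPEN (9+0=9). Cumulative: 63
Frame 7: OPEN (0+3=3). Cumulative: 66
Frame 8: STRIKE. 10 + next two rolls (10+6) = 26. Cumulative: 92
Frame 9: STRIKE. 10 + next two rolls (6+4) = 20. Cumulative: 112
Frame 10: SPARE. Sum of all frame-10 rolls (6+4+10) = 20. Cumulative: 132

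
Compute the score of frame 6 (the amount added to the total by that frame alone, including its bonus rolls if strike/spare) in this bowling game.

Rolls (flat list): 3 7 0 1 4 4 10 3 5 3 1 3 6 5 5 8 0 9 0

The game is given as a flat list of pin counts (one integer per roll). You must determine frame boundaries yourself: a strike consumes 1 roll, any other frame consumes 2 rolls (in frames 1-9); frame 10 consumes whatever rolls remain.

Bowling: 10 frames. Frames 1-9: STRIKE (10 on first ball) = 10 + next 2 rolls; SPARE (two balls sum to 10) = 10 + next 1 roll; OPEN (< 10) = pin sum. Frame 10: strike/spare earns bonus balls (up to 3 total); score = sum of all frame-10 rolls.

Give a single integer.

Answer: 4

Derivation:
Frame 1: SPARE (3+7=10). 10 + next roll (0) = 10. Cumulative: 10
Frame 2: OPEN (0+1=1). Cumulative: 11
Frame 3: OPEN (4+4=8). Cumulative: 19
Frame 4: STRIKE. 10 + next two rolls (3+5) = 18. Cumulative: 37
Frame 5: OPEN (3+5=8). Cumulative: 45
Frame 6: OPEN (3+1=4). Cumulative: 49
Frame 7: OPEN (3+6=9). Cumulative: 58
Frame 8: SPARE (5+5=10). 10 + next roll (8) = 18. Cumulative: 76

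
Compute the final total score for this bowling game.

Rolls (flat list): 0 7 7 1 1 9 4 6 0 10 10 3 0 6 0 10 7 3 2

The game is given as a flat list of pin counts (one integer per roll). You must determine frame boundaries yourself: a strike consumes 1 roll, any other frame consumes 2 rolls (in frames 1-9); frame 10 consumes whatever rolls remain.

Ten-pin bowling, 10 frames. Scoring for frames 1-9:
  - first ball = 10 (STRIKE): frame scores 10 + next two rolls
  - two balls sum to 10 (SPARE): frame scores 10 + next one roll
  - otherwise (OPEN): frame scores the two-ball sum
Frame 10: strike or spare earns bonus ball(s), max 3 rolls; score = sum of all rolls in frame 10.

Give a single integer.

Frame 1: OPEN (0+7=7). Cumulative: 7
Frame 2: OPEN (7+1=8). Cumulative: 15
Frame 3: SPARE (1+9=10). 10 + next roll (4) = 14. Cumulative: 29
Frame 4: SPARE (4+6=10). 10 + next roll (0) = 10. Cumulative: 39
Frame 5: SPARE (0+10=10). 10 + next roll (10) = 20. Cumulative: 59
Frame 6: STRIKE. 10 + next two rolls (3+0) = 13. Cumulative: 72
Frame 7: OPEN (3+0=3). Cumulative: 75
Frame 8: OPEN (6+0=6). Cumulative: 81
Frame 9: STRIKE. 10 + next two rolls (7+3) = 20. Cumulative: 101
Frame 10: SPARE. Sum of all frame-10 rolls (7+3+2) = 12. Cumulative: 113

Answer: 113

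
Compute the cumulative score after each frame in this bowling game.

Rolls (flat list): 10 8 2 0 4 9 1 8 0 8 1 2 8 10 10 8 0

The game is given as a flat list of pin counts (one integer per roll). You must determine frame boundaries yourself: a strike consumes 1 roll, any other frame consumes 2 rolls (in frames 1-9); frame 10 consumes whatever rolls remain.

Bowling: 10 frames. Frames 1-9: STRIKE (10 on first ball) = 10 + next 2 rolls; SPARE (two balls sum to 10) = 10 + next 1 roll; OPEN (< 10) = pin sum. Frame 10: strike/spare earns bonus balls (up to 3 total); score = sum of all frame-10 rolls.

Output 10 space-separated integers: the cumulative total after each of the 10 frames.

Answer: 20 30 34 52 60 69 89 117 135 143

Derivation:
Frame 1: STRIKE. 10 + next two rolls (8+2) = 20. Cumulative: 20
Frame 2: SPARE (8+2=10). 10 + next roll (0) = 10. Cumulative: 30
Frame 3: OPEN (0+4=4). Cumulative: 34
Frame 4: SPARE (9+1=10). 10 + next roll (8) = 18. Cumulative: 52
Frame 5: OPEN (8+0=8). Cumulative: 60
Frame 6: OPEN (8+1=9). Cumulative: 69
Frame 7: SPARE (2+8=10). 10 + next roll (10) = 20. Cumulative: 89
Frame 8: STRIKE. 10 + next two rolls (10+8) = 28. Cumulative: 117
Frame 9: STRIKE. 10 + next two rolls (8+0) = 18. Cumulative: 135
Frame 10: OPEN. Sum of all frame-10 rolls (8+0) = 8. Cumulative: 143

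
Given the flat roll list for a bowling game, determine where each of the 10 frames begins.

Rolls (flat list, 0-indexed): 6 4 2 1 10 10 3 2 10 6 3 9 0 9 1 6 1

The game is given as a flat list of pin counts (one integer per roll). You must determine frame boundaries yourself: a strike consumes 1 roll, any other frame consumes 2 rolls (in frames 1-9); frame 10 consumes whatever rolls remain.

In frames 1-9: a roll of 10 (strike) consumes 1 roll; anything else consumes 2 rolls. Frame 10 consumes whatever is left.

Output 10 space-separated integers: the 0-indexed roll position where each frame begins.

Frame 1 starts at roll index 0: rolls=6,4 (sum=10), consumes 2 rolls
Frame 2 starts at roll index 2: rolls=2,1 (sum=3), consumes 2 rolls
Frame 3 starts at roll index 4: roll=10 (strike), consumes 1 roll
Frame 4 starts at roll index 5: roll=10 (strike), consumes 1 roll
Frame 5 starts at roll index 6: rolls=3,2 (sum=5), consumes 2 rolls
Frame 6 starts at roll index 8: roll=10 (strike), consumes 1 roll
Frame 7 starts at roll index 9: rolls=6,3 (sum=9), consumes 2 rolls
Frame 8 starts at roll index 11: rolls=9,0 (sum=9), consumes 2 rolls
Frame 9 starts at roll index 13: rolls=9,1 (sum=10), consumes 2 rolls
Frame 10 starts at roll index 15: 2 remaining rolls

Answer: 0 2 4 5 6 8 9 11 13 15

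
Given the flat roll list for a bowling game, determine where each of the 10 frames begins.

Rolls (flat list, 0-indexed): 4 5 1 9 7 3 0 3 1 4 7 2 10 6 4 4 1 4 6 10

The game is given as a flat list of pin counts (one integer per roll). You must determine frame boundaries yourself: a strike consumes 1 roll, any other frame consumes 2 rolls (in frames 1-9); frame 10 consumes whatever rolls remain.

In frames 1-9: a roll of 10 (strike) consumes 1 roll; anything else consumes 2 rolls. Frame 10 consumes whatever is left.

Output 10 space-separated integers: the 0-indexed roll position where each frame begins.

Frame 1 starts at roll index 0: rolls=4,5 (sum=9), consumes 2 rolls
Frame 2 starts at roll index 2: rolls=1,9 (sum=10), consumes 2 rolls
Frame 3 starts at roll index 4: rolls=7,3 (sum=10), consumes 2 rolls
Frame 4 starts at roll index 6: rolls=0,3 (sum=3), consumes 2 rolls
Frame 5 starts at roll index 8: rolls=1,4 (sum=5), consumes 2 rolls
Frame 6 starts at roll index 10: rolls=7,2 (sum=9), consumes 2 rolls
Frame 7 starts at roll index 12: roll=10 (strike), consumes 1 roll
Frame 8 starts at roll index 13: rolls=6,4 (sum=10), consumes 2 rolls
Frame 9 starts at roll index 15: rolls=4,1 (sum=5), consumes 2 rolls
Frame 10 starts at roll index 17: 3 remaining rolls

Answer: 0 2 4 6 8 10 12 13 15 17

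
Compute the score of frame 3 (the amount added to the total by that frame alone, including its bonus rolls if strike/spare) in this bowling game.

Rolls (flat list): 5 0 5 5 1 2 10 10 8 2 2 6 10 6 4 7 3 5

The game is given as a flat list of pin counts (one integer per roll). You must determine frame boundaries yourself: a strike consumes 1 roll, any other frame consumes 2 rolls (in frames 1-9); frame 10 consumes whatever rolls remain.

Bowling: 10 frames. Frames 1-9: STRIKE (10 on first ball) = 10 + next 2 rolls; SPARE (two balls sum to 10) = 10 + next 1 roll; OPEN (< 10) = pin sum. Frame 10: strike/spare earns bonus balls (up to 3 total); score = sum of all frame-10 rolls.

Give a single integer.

Frame 1: OPEN (5+0=5). Cumulative: 5
Frame 2: SPARE (5+5=10). 10 + next roll (1) = 11. Cumulative: 16
Frame 3: OPEN (1+2=3). Cumulative: 19
Frame 4: STRIKE. 10 + next two rolls (10+8) = 28. Cumulative: 47
Frame 5: STRIKE. 10 + next two rolls (8+2) = 20. Cumulative: 67

Answer: 3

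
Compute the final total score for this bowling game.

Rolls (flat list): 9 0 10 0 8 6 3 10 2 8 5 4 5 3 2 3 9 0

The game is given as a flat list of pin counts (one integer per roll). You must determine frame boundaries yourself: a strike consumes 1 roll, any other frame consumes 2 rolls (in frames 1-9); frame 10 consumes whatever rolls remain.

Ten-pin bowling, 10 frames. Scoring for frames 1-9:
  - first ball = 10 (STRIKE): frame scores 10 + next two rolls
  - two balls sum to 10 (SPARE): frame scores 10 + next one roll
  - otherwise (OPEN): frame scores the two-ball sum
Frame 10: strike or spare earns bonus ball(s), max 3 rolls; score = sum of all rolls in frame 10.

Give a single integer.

Answer: 110

Derivation:
Frame 1: OPEN (9+0=9). Cumulative: 9
Frame 2: STRIKE. 10 + next two rolls (0+8) = 18. Cumulative: 27
Frame 3: OPEN (0+8=8). Cumulative: 35
Frame 4: OPEN (6+3=9). Cumulative: 44
Frame 5: STRIKE. 10 + next two rolls (2+8) = 20. Cumulative: 64
Frame 6: SPARE (2+8=10). 10 + next roll (5) = 15. Cumulative: 79
Frame 7: OPEN (5+4=9). Cumulative: 88
Frame 8: OPEN (5+3=8). Cumulative: 96
Frame 9: OPEN (2+3=5). Cumulative: 101
Frame 10: OPEN. Sum of all frame-10 rolls (9+0) = 9. Cumulative: 110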